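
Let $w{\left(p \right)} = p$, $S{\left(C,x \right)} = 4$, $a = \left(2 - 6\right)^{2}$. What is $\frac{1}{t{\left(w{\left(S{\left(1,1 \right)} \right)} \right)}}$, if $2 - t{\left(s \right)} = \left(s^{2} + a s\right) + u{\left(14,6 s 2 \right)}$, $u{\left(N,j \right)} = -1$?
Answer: $- \frac{1}{77} \approx -0.012987$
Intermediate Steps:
$a = 16$ ($a = \left(-4\right)^{2} = 16$)
$t{\left(s \right)} = 3 - s^{2} - 16 s$ ($t{\left(s \right)} = 2 - \left(\left(s^{2} + 16 s\right) - 1\right) = 2 - \left(-1 + s^{2} + 16 s\right) = 3 - s^{2} - 16 s$)
$\frac{1}{t{\left(w{\left(S{\left(1,1 \right)} \right)} \right)}} = \frac{1}{3 - 4^{2} - 64} = \frac{1}{3 - 16 - 64} = \frac{1}{-77} = - \frac{1}{77}$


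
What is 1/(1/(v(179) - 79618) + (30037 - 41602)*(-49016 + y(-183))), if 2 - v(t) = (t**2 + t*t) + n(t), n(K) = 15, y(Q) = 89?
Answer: 143713/81318672423314 ≈ 1.7673e-9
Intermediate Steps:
v(t) = -13 - 2*t**2 (v(t) = 2 - ((t**2 + t*t) + 15) = 2 - ((t**2 + t**2) + 15) = 2 - (2*t**2 + 15) = 2 - (15 + 2*t**2) = 2 + (-15 - 2*t**2) = -13 - 2*t**2)
1/(1/(v(179) - 79618) + (30037 - 41602)*(-49016 + y(-183))) = 1/(1/((-13 - 2*179**2) - 79618) + (30037 - 41602)*(-49016 + 89)) = 1/(1/((-13 - 2*32041) - 79618) - 11565*(-48927)) = 1/(1/((-13 - 64082) - 79618) + 565840755) = 1/(1/(-64095 - 79618) + 565840755) = 1/(1/(-143713) + 565840755) = 1/(-1/143713 + 565840755) = 1/(81318672423314/143713) = 143713/81318672423314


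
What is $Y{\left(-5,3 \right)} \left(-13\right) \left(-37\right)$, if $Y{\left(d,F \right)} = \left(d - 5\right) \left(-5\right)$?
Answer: $24050$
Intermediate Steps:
$Y{\left(d,F \right)} = 25 - 5 d$ ($Y{\left(d,F \right)} = \left(d - 5\right) \left(-5\right) = \left(-5 + d\right) \left(-5\right) = 25 - 5 d$)
$Y{\left(-5,3 \right)} \left(-13\right) \left(-37\right) = \left(25 - -25\right) \left(-13\right) \left(-37\right) = \left(25 + 25\right) \left(-13\right) \left(-37\right) = 50 \left(-13\right) \left(-37\right) = \left(-650\right) \left(-37\right) = 24050$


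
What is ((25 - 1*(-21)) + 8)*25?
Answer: 1350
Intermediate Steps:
((25 - 1*(-21)) + 8)*25 = ((25 + 21) + 8)*25 = (46 + 8)*25 = 54*25 = 1350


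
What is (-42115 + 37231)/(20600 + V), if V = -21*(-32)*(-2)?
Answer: -1221/4814 ≈ -0.25364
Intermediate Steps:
V = -1344 (V = 672*(-2) = -1344)
(-42115 + 37231)/(20600 + V) = (-42115 + 37231)/(20600 - 1344) = -4884/19256 = -4884*1/19256 = -1221/4814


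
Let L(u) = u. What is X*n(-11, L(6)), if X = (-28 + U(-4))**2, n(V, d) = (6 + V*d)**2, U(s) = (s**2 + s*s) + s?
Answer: 0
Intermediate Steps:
U(s) = s + 2*s**2 (U(s) = (s**2 + s**2) + s = 2*s**2 + s = s + 2*s**2)
X = 0 (X = (-28 - 4*(1 + 2*(-4)))**2 = (-28 - 4*(1 - 8))**2 = (-28 - 4*(-7))**2 = (-28 + 28)**2 = 0**2 = 0)
X*n(-11, L(6)) = 0*(6 - 11*6)**2 = 0*(6 - 66)**2 = 0*(-60)**2 = 0*3600 = 0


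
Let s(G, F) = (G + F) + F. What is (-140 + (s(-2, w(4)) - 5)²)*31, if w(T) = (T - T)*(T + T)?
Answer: -2821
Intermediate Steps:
w(T) = 0 (w(T) = 0*(2*T) = 0)
s(G, F) = G + 2*F (s(G, F) = (F + G) + F = G + 2*F)
(-140 + (s(-2, w(4)) - 5)²)*31 = (-140 + ((-2 + 2*0) - 5)²)*31 = (-140 + ((-2 + 0) - 5)²)*31 = (-140 + (-2 - 5)²)*31 = (-140 + (-7)²)*31 = (-140 + 49)*31 = -91*31 = -2821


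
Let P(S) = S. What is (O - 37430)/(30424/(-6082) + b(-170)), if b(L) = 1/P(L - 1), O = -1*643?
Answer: 19798378803/2604293 ≈ 7602.2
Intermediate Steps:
O = -643
b(L) = 1/(-1 + L) (b(L) = 1/(L - 1) = 1/(-1 + L))
(O - 37430)/(30424/(-6082) + b(-170)) = (-643 - 37430)/(30424/(-6082) + 1/(-1 - 170)) = -38073/(30424*(-1/6082) + 1/(-171)) = -38073/(-15212/3041 - 1/171) = -38073/(-2604293/520011) = -38073*(-520011/2604293) = 19798378803/2604293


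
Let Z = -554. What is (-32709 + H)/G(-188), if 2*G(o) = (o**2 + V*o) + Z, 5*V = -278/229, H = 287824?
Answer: 7894775/539011 ≈ 14.647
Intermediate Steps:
V = -278/1145 (V = (-278/229)/5 = (-278*1/229)/5 = (1/5)*(-278/229) = -278/1145 ≈ -0.24279)
G(o) = -277 + o**2/2 - 139*o/1145 (G(o) = ((o**2 - 278*o/1145) - 554)/2 = (-554 + o**2 - 278*o/1145)/2 = -277 + o**2/2 - 139*o/1145)
(-32709 + H)/G(-188) = (-32709 + 287824)/(-277 + (1/2)*(-188)**2 - 139/1145*(-188)) = 255115/(-277 + (1/2)*35344 + 26132/1145) = 255115/(-277 + 17672 + 26132/1145) = 255115/(19943407/1145) = 255115*(1145/19943407) = 7894775/539011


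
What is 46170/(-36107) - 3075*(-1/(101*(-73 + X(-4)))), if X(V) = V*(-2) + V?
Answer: -144262585/83876561 ≈ -1.7199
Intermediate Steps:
X(V) = -V (X(V) = -2*V + V = -V)
46170/(-36107) - 3075*(-1/(101*(-73 + X(-4)))) = 46170/(-36107) - 3075*(-1/(101*(-73 - 1*(-4)))) = 46170*(-1/36107) - 3075*(-1/(101*(-73 + 4))) = -46170/36107 - 3075/((-101*(-69))) = -46170/36107 - 3075/6969 = -46170/36107 - 3075*1/6969 = -46170/36107 - 1025/2323 = -144262585/83876561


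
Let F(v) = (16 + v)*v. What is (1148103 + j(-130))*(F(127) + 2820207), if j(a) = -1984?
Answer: 3253107493792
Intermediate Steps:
F(v) = v*(16 + v)
(1148103 + j(-130))*(F(127) + 2820207) = (1148103 - 1984)*(127*(16 + 127) + 2820207) = 1146119*(127*143 + 2820207) = 1146119*(18161 + 2820207) = 1146119*2838368 = 3253107493792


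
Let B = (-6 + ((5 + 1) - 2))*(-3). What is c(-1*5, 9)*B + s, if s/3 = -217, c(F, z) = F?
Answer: -681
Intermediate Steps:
s = -651 (s = 3*(-217) = -651)
B = 6 (B = (-6 + (6 - 2))*(-3) = (-6 + 4)*(-3) = -2*(-3) = 6)
c(-1*5, 9)*B + s = -1*5*6 - 651 = -5*6 - 651 = -30 - 651 = -681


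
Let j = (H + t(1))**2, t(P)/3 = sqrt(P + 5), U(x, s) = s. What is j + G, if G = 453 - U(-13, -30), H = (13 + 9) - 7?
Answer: 762 + 90*sqrt(6) ≈ 982.45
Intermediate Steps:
H = 15 (H = 22 - 7 = 15)
t(P) = 3*sqrt(5 + P) (t(P) = 3*sqrt(P + 5) = 3*sqrt(5 + P))
j = (15 + 3*sqrt(6))**2 (j = (15 + 3*sqrt(5 + 1))**2 = (15 + 3*sqrt(6))**2 ≈ 499.45)
G = 483 (G = 453 - 1*(-30) = 453 + 30 = 483)
j + G = (279 + 90*sqrt(6)) + 483 = 762 + 90*sqrt(6)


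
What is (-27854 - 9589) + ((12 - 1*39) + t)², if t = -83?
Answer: -25343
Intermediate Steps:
(-27854 - 9589) + ((12 - 1*39) + t)² = (-27854 - 9589) + ((12 - 1*39) - 83)² = -37443 + ((12 - 39) - 83)² = -37443 + (-27 - 83)² = -37443 + (-110)² = -37443 + 12100 = -25343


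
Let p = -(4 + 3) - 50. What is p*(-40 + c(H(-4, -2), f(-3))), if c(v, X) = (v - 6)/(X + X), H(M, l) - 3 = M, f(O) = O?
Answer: 4427/2 ≈ 2213.5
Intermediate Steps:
H(M, l) = 3 + M
p = -57 (p = -1*7 - 50 = -7 - 50 = -57)
c(v, X) = (-6 + v)/(2*X) (c(v, X) = (-6 + v)/((2*X)) = (-6 + v)*(1/(2*X)) = (-6 + v)/(2*X))
p*(-40 + c(H(-4, -2), f(-3))) = -57*(-40 + (½)*(-6 + (3 - 4))/(-3)) = -57*(-40 + (½)*(-⅓)*(-6 - 1)) = -57*(-40 + (½)*(-⅓)*(-7)) = -57*(-40 + 7/6) = -57*(-233/6) = 4427/2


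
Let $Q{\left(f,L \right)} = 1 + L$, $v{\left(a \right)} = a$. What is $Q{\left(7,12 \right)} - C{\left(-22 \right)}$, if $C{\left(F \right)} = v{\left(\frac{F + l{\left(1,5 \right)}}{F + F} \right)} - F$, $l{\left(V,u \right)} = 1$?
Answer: $- \frac{417}{44} \approx -9.4773$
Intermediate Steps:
$C{\left(F \right)} = - F + \frac{1 + F}{2 F}$ ($C{\left(F \right)} = \frac{F + 1}{F + F} - F = \frac{1 + F}{2 F} - F = - F + \frac{1 + F}{2 F}$)
$Q{\left(7,12 \right)} - C{\left(-22 \right)} = \left(1 + 12\right) - \left(\frac{1}{2} + \frac{1}{2 \left(-22\right)} - -22\right) = 13 - \left(\frac{1}{2} + \frac{1}{2} \left(- \frac{1}{22}\right) + 22\right) = 13 - \left(\frac{1}{2} - \frac{1}{44} + 22\right) = 13 - \frac{989}{44} = - \frac{417}{44}$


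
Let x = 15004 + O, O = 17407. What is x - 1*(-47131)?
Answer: 79542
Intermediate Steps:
x = 32411 (x = 15004 + 17407 = 32411)
x - 1*(-47131) = 32411 - 1*(-47131) = 32411 + 47131 = 79542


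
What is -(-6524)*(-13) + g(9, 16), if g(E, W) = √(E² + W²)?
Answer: -84812 + √337 ≈ -84794.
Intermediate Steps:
-(-6524)*(-13) + g(9, 16) = -(-6524)*(-13) + √(9² + 16²) = -466*182 + √(81 + 256) = -84812 + √337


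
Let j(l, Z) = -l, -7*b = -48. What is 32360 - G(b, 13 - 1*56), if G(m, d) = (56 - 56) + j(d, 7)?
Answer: 32317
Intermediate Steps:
b = 48/7 (b = -1/7*(-48) = 48/7 ≈ 6.8571)
G(m, d) = -d (G(m, d) = (56 - 56) - d = 0 - d = -d)
32360 - G(b, 13 - 1*56) = 32360 - (-1)*(13 - 1*56) = 32360 - (-1)*(13 - 56) = 32360 - (-1)*(-43) = 32360 - 1*43 = 32360 - 43 = 32317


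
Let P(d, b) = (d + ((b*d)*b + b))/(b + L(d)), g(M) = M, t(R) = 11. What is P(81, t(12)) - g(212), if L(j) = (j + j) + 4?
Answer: -27631/177 ≈ -156.11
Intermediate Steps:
L(j) = 4 + 2*j (L(j) = 2*j + 4 = 4 + 2*j)
P(d, b) = (b + d + d*b**2)/(4 + b + 2*d) (P(d, b) = (d + ((b*d)*b + b))/(b + (4 + 2*d)) = (d + (d*b**2 + b))/(4 + b + 2*d) = (d + (b + d*b**2))/(4 + b + 2*d) = (b + d + d*b**2)/(4 + b + 2*d))
P(81, t(12)) - g(212) = (11 + 81 + 81*11**2)/(4 + 11 + 2*81) - 1*212 = (11 + 81 + 81*121)/(4 + 11 + 162) - 212 = (11 + 81 + 9801)/177 - 212 = (1/177)*9893 - 212 = 9893/177 - 212 = -27631/177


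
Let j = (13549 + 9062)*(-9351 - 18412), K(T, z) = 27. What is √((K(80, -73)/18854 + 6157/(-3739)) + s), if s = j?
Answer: I*√3119637268878235339438798/70495106 ≈ 25055.0*I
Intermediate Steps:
j = -627749193 (j = 22611*(-27763) = -627749193)
s = -627749193
√((K(80, -73)/18854 + 6157/(-3739)) + s) = √((27/18854 + 6157/(-3739)) - 627749193) = √((27*(1/18854) + 6157*(-1/3739)) - 627749193) = √((27/18854 - 6157/3739) - 627749193) = √(-115983125/70495106 - 627749193) = √(-44253246017932583/70495106) = I*√3119637268878235339438798/70495106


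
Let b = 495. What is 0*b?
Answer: 0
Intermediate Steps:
0*b = 0*495 = 0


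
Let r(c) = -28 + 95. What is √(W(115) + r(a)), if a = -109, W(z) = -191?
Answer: 2*I*√31 ≈ 11.136*I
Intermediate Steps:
r(c) = 67
√(W(115) + r(a)) = √(-191 + 67) = √(-124) = 2*I*√31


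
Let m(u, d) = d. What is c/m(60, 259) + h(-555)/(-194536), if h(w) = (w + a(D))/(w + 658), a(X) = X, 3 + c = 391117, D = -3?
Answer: 3918416357117/2594818436 ≈ 1510.1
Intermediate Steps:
c = 391114 (c = -3 + 391117 = 391114)
h(w) = (-3 + w)/(658 + w) (h(w) = (w - 3)/(w + 658) = (-3 + w)/(658 + w))
c/m(60, 259) + h(-555)/(-194536) = 391114/259 + ((-3 - 555)/(658 - 555))/(-194536) = 391114*(1/259) + (-558/103)*(-1/194536) = 391114/259 + ((1/103)*(-558))*(-1/194536) = 391114/259 - 558/103*(-1/194536) = 391114/259 + 279/10018604 = 3918416357117/2594818436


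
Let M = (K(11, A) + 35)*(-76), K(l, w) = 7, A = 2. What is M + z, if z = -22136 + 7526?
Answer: -17802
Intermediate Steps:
z = -14610
M = -3192 (M = (7 + 35)*(-76) = 42*(-76) = -3192)
M + z = -3192 - 14610 = -17802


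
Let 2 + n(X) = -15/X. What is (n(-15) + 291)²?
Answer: 84100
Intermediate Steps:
n(X) = -2 - 15/X
(n(-15) + 291)² = ((-2 - 15/(-15)) + 291)² = ((-2 - 15*(-1/15)) + 291)² = ((-2 + 1) + 291)² = (-1 + 291)² = 290² = 84100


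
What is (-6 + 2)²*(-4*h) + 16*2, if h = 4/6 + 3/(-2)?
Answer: 256/3 ≈ 85.333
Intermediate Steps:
h = -⅚ (h = 4*(⅙) + 3*(-½) = ⅔ - 3/2 = -⅚ ≈ -0.83333)
(-6 + 2)²*(-4*h) + 16*2 = (-6 + 2)²*(-4*(-⅚)) + 16*2 = (-4)²*(10/3) + 32 = 16*(10/3) + 32 = 160/3 + 32 = 256/3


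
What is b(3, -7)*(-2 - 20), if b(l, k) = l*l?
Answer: -198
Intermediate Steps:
b(l, k) = l²
b(3, -7)*(-2 - 20) = 3²*(-2 - 20) = 9*(-22) = -198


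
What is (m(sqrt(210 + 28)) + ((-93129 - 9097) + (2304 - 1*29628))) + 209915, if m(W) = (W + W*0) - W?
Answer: 80365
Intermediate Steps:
m(W) = 0 (m(W) = (W + 0) - W = W - W = 0)
(m(sqrt(210 + 28)) + ((-93129 - 9097) + (2304 - 1*29628))) + 209915 = (0 + ((-93129 - 9097) + (2304 - 1*29628))) + 209915 = (0 + (-102226 + (2304 - 29628))) + 209915 = (0 + (-102226 - 27324)) + 209915 = (0 - 129550) + 209915 = -129550 + 209915 = 80365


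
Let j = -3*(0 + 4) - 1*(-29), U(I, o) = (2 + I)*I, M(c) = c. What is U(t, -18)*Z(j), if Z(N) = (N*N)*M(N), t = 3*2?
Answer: 235824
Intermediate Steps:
t = 6
U(I, o) = I*(2 + I)
j = 17 (j = -3*4 + 29 = -12 + 29 = 17)
Z(N) = N³ (Z(N) = (N*N)*N = N²*N = N³)
U(t, -18)*Z(j) = (6*(2 + 6))*17³ = (6*8)*4913 = 48*4913 = 235824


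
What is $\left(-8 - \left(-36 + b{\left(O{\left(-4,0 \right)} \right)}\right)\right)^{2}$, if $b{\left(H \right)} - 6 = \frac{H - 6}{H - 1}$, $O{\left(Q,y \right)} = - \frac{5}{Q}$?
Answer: $1681$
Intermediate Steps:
$b{\left(H \right)} = 6 + \frac{-6 + H}{-1 + H}$ ($b{\left(H \right)} = 6 + \frac{H - 6}{H - 1} = 6 + \frac{-6 + H}{-1 + H}$)
$\left(-8 - \left(-36 + b{\left(O{\left(-4,0 \right)} \right)}\right)\right)^{2} = \left(-8 + \left(\left(-6\right)^{2} - \frac{-12 + 7 \left(- \frac{5}{-4}\right)}{-1 - \frac{5}{-4}}\right)\right)^{2} = \left(-8 + \left(36 - \frac{-12 + 7 \left(\left(-5\right) \left(- \frac{1}{4}\right)\right)}{-1 - - \frac{5}{4}}\right)\right)^{2} = \left(-8 + \left(36 - \frac{-12 + 7 \cdot \frac{5}{4}}{-1 + \frac{5}{4}}\right)\right)^{2} = \left(-8 + \left(36 - \frac{1}{\frac{1}{4}} \left(-12 + \frac{35}{4}\right)\right)\right)^{2} = \left(-8 + \left(36 - 4 \left(- \frac{13}{4}\right)\right)\right)^{2} = \left(-8 + \left(36 - -13\right)\right)^{2} = \left(-8 + \left(36 + 13\right)\right)^{2} = \left(-8 + 49\right)^{2} = 41^{2} = 1681$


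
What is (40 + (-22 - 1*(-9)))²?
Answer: 729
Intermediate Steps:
(40 + (-22 - 1*(-9)))² = (40 + (-22 + 9))² = (40 - 13)² = 27² = 729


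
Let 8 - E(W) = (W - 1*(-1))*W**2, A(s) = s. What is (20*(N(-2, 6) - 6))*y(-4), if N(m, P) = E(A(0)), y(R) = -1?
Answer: -40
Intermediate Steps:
E(W) = 8 - W**2*(1 + W) (E(W) = 8 - (W - 1*(-1))*W**2 = 8 - (W + 1)*W**2 = 8 - (1 + W)*W**2 = 8 - W**2*(1 + W))
N(m, P) = 8 (N(m, P) = 8 - 1*0**2 - 1*0**3 = 8 - 1*0 - 1*0 = 8 + 0 + 0 = 8)
(20*(N(-2, 6) - 6))*y(-4) = (20*(8 - 6))*(-1) = (20*2)*(-1) = 40*(-1) = -40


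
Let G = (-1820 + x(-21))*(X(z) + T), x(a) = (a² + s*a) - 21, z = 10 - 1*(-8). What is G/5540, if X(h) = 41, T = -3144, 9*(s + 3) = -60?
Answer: 3714291/5540 ≈ 670.45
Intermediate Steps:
s = -29/3 (s = -3 + (⅑)*(-60) = -3 - 20/3 = -29/3 ≈ -9.6667)
z = 18 (z = 10 + 8 = 18)
x(a) = -21 + a² - 29*a/3 (x(a) = (a² - 29*a/3) - 21 = -21 + a² - 29*a/3)
G = 3714291 (G = (-1820 + (-21 + (-21)² - 29/3*(-21)))*(41 - 3144) = (-1820 + (-21 + 441 + 203))*(-3103) = (-1820 + 623)*(-3103) = -1197*(-3103) = 3714291)
G/5540 = 3714291/5540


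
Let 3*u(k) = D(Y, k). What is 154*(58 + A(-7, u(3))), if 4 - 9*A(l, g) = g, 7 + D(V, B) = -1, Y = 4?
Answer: 244244/27 ≈ 9046.1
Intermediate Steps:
D(V, B) = -8 (D(V, B) = -7 - 1 = -8)
u(k) = -8/3 (u(k) = (⅓)*(-8) = -8/3)
A(l, g) = 4/9 - g/9
154*(58 + A(-7, u(3))) = 154*(58 + (4/9 - ⅑*(-8/3))) = 154*(58 + (4/9 + 8/27)) = 154*(58 + 20/27) = 154*(1586/27) = 244244/27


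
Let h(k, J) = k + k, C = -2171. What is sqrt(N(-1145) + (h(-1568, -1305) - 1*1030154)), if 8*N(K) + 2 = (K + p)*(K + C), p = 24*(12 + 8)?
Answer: I*sqrt(3030591)/2 ≈ 870.43*I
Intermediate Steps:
p = 480 (p = 24*20 = 480)
h(k, J) = 2*k
N(K) = -1/4 + (-2171 + K)*(480 + K)/8 (N(K) = -1/4 + ((K + 480)*(K - 2171))/8 = -1/4 + ((480 + K)*(-2171 + K))/8 = -1/4 + ((-2171 + K)*(480 + K))/8 = -1/4 + (-2171 + K)*(480 + K)/8)
sqrt(N(-1145) + (h(-1568, -1305) - 1*1030154)) = sqrt((-521041/4 - 1691/8*(-1145) + (1/8)*(-1145)**2) + (2*(-1568) - 1*1030154)) = sqrt((-521041/4 + 1936195/8 + (1/8)*1311025) + (-3136 - 1030154)) = sqrt((-521041/4 + 1936195/8 + 1311025/8) - 1033290) = sqrt(1102569/4 - 1033290) = sqrt(-3030591/4) = I*sqrt(3030591)/2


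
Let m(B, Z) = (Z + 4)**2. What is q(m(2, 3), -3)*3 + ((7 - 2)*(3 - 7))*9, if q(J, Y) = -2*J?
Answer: -474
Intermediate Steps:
m(B, Z) = (4 + Z)**2
q(m(2, 3), -3)*3 + ((7 - 2)*(3 - 7))*9 = -2*(4 + 3)**2*3 + ((7 - 2)*(3 - 7))*9 = -2*7**2*3 + (5*(-4))*9 = -2*49*3 - 20*9 = -98*3 - 180 = -294 - 180 = -474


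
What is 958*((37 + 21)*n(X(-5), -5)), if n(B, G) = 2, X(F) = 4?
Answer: 111128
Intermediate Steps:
958*((37 + 21)*n(X(-5), -5)) = 958*((37 + 21)*2) = 958*(58*2) = 958*116 = 111128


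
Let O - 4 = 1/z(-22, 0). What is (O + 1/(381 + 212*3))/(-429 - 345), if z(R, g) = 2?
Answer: -9155/1574316 ≈ -0.0058152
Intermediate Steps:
O = 9/2 (O = 4 + 1/2 = 9/2 ≈ 4.5000)
(O + 1/(381 + 212*3))/(-429 - 345) = (9/2 + 1/(381 + 212*3))/(-429 - 345) = (9/2 + 1/(381 + 636))/(-774) = (9/2 + 1/1017)*(-1/774) = (9155/2034)*(-1/774) = -9155/1574316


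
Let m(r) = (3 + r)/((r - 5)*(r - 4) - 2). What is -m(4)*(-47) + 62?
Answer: -205/2 ≈ -102.50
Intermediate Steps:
m(r) = (3 + r)/(-2 + (-5 + r)*(-4 + r)) (m(r) = (3 + r)/((-5 + r)*(-4 + r) - 2) = (3 + r)/(-2 + (-5 + r)*(-4 + r)))
-m(4)*(-47) + 62 = -(3 + 4)/(18 + 4² - 9*4)*(-47) + 62 = -7/(18 + 16 - 36)*(-47) + 62 = -7/(-2)*(-47) + 62 = -(-1)*7/2*(-47) + 62 = -1*(-7/2)*(-47) + 62 = (7/2)*(-47) + 62 = -329/2 + 62 = -205/2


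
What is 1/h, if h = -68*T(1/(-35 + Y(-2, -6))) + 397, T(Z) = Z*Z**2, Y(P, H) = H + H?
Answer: 103823/41217799 ≈ 0.0025189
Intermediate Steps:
Y(P, H) = 2*H
T(Z) = Z**3
h = 41217799/103823 (h = -68/(-35 + 2*(-6))**3 + 397 = -68/(-35 - 12)**3 + 397 = -68*(1/(-47))**3 + 397 = -68*(-1/47)**3 + 397 = -68*(-1/103823) + 397 = 68/103823 + 397 = 41217799/103823 ≈ 397.00)
1/h = 1/(41217799/103823) = 103823/41217799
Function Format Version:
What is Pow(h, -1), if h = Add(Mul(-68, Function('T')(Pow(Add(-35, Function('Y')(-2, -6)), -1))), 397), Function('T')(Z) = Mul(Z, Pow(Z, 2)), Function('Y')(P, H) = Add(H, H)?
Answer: Rational(103823, 41217799) ≈ 0.0025189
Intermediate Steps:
Function('Y')(P, H) = Mul(2, H)
Function('T')(Z) = Pow(Z, 3)
h = Rational(41217799, 103823) (h = Add(Mul(-68, Pow(Pow(Add(-35, Mul(2, -6)), -1), 3)), 397) = Add(Mul(-68, Pow(Pow(Add(-35, -12), -1), 3)), 397) = Add(Mul(-68, Pow(Pow(-47, -1), 3)), 397) = Add(Mul(-68, Pow(Rational(-1, 47), 3)), 397) = Add(Mul(-68, Rational(-1, 103823)), 397) = Add(Rational(68, 103823), 397) = Rational(41217799, 103823) ≈ 397.00)
Pow(h, -1) = Pow(Rational(41217799, 103823), -1) = Rational(103823, 41217799)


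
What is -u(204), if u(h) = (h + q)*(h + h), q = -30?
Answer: -70992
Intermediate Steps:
u(h) = 2*h*(-30 + h) (u(h) = (h - 30)*(h + h) = (-30 + h)*(2*h) = 2*h*(-30 + h))
-u(204) = -2*204*(-30 + 204) = -2*204*174 = -1*70992 = -70992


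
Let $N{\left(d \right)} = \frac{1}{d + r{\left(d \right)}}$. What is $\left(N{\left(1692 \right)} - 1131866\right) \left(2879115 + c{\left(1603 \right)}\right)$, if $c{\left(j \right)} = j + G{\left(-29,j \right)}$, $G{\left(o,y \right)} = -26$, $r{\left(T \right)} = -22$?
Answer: $- \frac{2722565370171774}{835} \approx -3.2606 \cdot 10^{12}$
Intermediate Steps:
$c{\left(j \right)} = -26 + j$ ($c{\left(j \right)} = j - 26 = -26 + j$)
$N{\left(d \right)} = \frac{1}{-22 + d}$ ($N{\left(d \right)} = \frac{1}{d - 22} = \frac{1}{-22 + d}$)
$\left(N{\left(1692 \right)} - 1131866\right) \left(2879115 + c{\left(1603 \right)}\right) = \left(\frac{1}{-22 + 1692} - 1131866\right) \left(2879115 + \left(-26 + 1603\right)\right) = \left(\frac{1}{1670} - 1131866\right) \left(2879115 + 1577\right) = \left(\frac{1}{1670} - 1131866\right) 2880692 = \left(- \frac{1890216219}{1670}\right) 2880692 = - \frac{2722565370171774}{835}$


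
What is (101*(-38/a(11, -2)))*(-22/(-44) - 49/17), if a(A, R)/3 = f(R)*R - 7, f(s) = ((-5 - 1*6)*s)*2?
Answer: -2727/85 ≈ -32.082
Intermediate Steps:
f(s) = -22*s (f(s) = ((-5 - 6)*s)*2 = -11*s*2 = -22*s)
a(A, R) = -21 - 66*R² (a(A, R) = 3*((-22*R)*R - 7) = 3*(-22*R² - 7) = 3*(-7 - 22*R²) = -21 - 66*R²)
(101*(-38/a(11, -2)))*(-22/(-44) - 49/17) = (101*(-38/(-21 - 66*(-2)²)))*(-22/(-44) - 49/17) = (101*(-38/(-21 - 66*4)))*(-22*(-1/44) - 49*1/17) = (101*(-38/(-21 - 264)))*(½ - 49/17) = (101*(-38/(-285)))*(-81/34) = (101*(-38*(-1/285)))*(-81/34) = (101*(2/15))*(-81/34) = (202/15)*(-81/34) = -2727/85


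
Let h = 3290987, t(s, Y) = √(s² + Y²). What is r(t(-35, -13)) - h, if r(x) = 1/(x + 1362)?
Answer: -3050169025594/926825 - √1394/1853650 ≈ -3.2910e+6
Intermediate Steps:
t(s, Y) = √(Y² + s²)
r(x) = 1/(1362 + x)
r(t(-35, -13)) - h = 1/(1362 + √((-13)² + (-35)²)) - 1*3290987 = 1/(1362 + √(169 + 1225)) - 3290987 = 1/(1362 + √1394) - 3290987 = -3290987 + 1/(1362 + √1394)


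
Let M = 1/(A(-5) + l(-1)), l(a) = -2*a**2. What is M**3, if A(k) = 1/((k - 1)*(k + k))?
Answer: -216000/1685159 ≈ -0.12818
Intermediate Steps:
A(k) = 1/(2*k*(-1 + k)) (A(k) = 1/((-1 + k)*(2*k)) = 1/(2*k*(-1 + k)))
M = -60/119 (M = 1/((1/2)/(-5*(-1 - 5)) - 2*(-1)**2) = 1/((1/2)*(-1/5)/(-6) - 2*1) = 1/((1/2)*(-1/5)*(-1/6) - 2) = 1/(1/60 - 2) = 1/(-119/60) = -60/119 ≈ -0.50420)
M**3 = (-60/119)**3 = -216000/1685159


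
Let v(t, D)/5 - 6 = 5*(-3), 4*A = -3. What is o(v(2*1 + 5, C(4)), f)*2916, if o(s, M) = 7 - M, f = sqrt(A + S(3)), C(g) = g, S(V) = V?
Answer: 16038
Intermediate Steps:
A = -3/4 (A = (1/4)*(-3) = -3/4 ≈ -0.75000)
f = 3/2 (f = sqrt(-3/4 + 3) = sqrt(9/4) = 3/2 ≈ 1.5000)
v(t, D) = -45 (v(t, D) = 30 + 5*(5*(-3)) = 30 + 5*(-15) = 30 - 75 = -45)
o(v(2*1 + 5, C(4)), f)*2916 = (7 - 1*3/2)*2916 = (7 - 3/2)*2916 = (11/2)*2916 = 16038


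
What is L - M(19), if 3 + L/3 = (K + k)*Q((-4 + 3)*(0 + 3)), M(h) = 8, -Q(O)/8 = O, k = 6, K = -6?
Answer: -17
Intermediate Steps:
Q(O) = -8*O
L = -9 (L = -9 + 3*((-6 + 6)*(-8*(-4 + 3)*(0 + 3))) = -9 + 3*(0*(-(-8)*3)) = -9 + 3*(0*(-8*(-3))) = -9 + 3*(0*24) = -9 + 3*0 = -9 + 0 = -9)
L - M(19) = -9 - 1*8 = -9 - 8 = -17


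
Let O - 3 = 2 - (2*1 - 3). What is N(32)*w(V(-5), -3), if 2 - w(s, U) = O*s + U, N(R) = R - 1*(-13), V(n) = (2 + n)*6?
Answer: 5085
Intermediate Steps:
V(n) = 12 + 6*n
O = 6 (O = 3 + (2 - (2*1 - 3)) = 3 + (2 - (2 - 3)) = 3 + (2 - 1*(-1)) = 3 + (2 + 1) = 3 + 3 = 6)
N(R) = 13 + R (N(R) = R + 13 = 13 + R)
w(s, U) = 2 - U - 6*s (w(s, U) = 2 - (6*s + U) = 2 - (U + 6*s) = 2 + (-U - 6*s) = 2 - U - 6*s)
N(32)*w(V(-5), -3) = (13 + 32)*(2 - 1*(-3) - 6*(12 + 6*(-5))) = 45*(2 + 3 - 6*(12 - 30)) = 45*(2 + 3 - 6*(-18)) = 45*(2 + 3 + 108) = 45*113 = 5085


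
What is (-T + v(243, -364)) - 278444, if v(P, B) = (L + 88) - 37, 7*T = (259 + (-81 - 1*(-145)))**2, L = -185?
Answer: -2054375/7 ≈ -2.9348e+5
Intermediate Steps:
T = 104329/7 (T = (259 + (-81 - 1*(-145)))**2/7 = (259 + (-81 + 145))**2/7 = (259 + 64)**2/7 = (1/7)*323**2 = (1/7)*104329 = 104329/7 ≈ 14904.)
v(P, B) = -134 (v(P, B) = (-185 + 88) - 37 = -97 - 37 = -134)
(-T + v(243, -364)) - 278444 = (-1*104329/7 - 134) - 278444 = (-104329/7 - 134) - 278444 = -105267/7 - 278444 = -2054375/7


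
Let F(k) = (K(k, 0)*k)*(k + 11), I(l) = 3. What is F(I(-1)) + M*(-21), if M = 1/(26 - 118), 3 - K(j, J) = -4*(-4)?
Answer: -50211/92 ≈ -545.77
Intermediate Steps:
K(j, J) = -13 (K(j, J) = 3 - (-4)*(-4) = 3 - 1*16 = 3 - 16 = -13)
F(k) = -13*k*(11 + k) (F(k) = (-13*k)*(k + 11) = (-13*k)*(11 + k) = -13*k*(11 + k))
M = -1/92 (M = 1/(-92) = -1/92 ≈ -0.010870)
F(I(-1)) + M*(-21) = -13*3*(11 + 3) - 1/92*(-21) = -13*3*14 + 21/92 = -546 + 21/92 = -50211/92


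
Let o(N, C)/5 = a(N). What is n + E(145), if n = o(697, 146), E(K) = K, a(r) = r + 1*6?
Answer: 3660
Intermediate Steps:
a(r) = 6 + r (a(r) = r + 6 = 6 + r)
o(N, C) = 30 + 5*N (o(N, C) = 5*(6 + N) = 30 + 5*N)
n = 3515 (n = 30 + 5*697 = 30 + 3485 = 3515)
n + E(145) = 3515 + 145 = 3660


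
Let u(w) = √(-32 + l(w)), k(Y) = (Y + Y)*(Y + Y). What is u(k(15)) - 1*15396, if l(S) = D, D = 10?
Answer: -15396 + I*√22 ≈ -15396.0 + 4.6904*I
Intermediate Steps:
l(S) = 10
k(Y) = 4*Y² (k(Y) = (2*Y)*(2*Y) = 4*Y²)
u(w) = I*√22 (u(w) = √(-32 + 10) = √(-22) = I*√22)
u(k(15)) - 1*15396 = I*√22 - 1*15396 = I*√22 - 15396 = -15396 + I*√22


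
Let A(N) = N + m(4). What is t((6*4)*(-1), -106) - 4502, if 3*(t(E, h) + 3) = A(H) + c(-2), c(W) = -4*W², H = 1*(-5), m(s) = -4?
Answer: -13540/3 ≈ -4513.3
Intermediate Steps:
H = -5
A(N) = -4 + N (A(N) = N - 4 = -4 + N)
t(E, h) = -34/3 (t(E, h) = -3 + ((-4 - 5) - 4*(-2)²)/3 = -3 + (-9 - 4*4)/3 = -3 + (-9 - 16)/3 = -3 + (⅓)*(-25) = -3 - 25/3 = -34/3)
t((6*4)*(-1), -106) - 4502 = -34/3 - 4502 = -13540/3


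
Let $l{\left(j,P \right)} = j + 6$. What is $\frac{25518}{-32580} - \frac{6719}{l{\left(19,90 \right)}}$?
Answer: $- \frac{7318099}{27150} \approx -269.54$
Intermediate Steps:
$l{\left(j,P \right)} = 6 + j$
$\frac{25518}{-32580} - \frac{6719}{l{\left(19,90 \right)}} = \frac{25518}{-32580} - \frac{6719}{6 + 19} = 25518 \left(- \frac{1}{32580}\right) - \frac{6719}{25} = - \frac{4253}{5430} - \frac{6719}{25} = - \frac{7318099}{27150}$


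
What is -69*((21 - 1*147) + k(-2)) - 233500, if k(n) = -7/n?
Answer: -450095/2 ≈ -2.2505e+5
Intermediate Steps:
-69*((21 - 1*147) + k(-2)) - 233500 = -69*((21 - 1*147) - 7/(-2)) - 233500 = -69*((21 - 147) - 7*(-½)) - 233500 = -69*(-126 + 7/2) - 233500 = -69*(-245/2) - 233500 = 16905/2 - 233500 = -450095/2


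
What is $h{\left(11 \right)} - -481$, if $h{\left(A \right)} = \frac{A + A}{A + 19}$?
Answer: $\frac{7226}{15} \approx 481.73$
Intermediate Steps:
$h{\left(A \right)} = \frac{2 A}{19 + A}$
$h{\left(11 \right)} - -481 = 2 \cdot 11 \frac{1}{19 + 11} - -481 = 2 \cdot 11 \cdot \frac{1}{30} + 481 = \frac{11}{15} + 481 = \frac{7226}{15}$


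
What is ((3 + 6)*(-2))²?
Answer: 324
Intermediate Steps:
((3 + 6)*(-2))² = (9*(-2))² = (-18)² = 324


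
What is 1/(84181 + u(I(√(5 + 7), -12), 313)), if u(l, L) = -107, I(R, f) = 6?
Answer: 1/84074 ≈ 1.1894e-5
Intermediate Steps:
1/(84181 + u(I(√(5 + 7), -12), 313)) = 1/(84181 - 107) = 1/84074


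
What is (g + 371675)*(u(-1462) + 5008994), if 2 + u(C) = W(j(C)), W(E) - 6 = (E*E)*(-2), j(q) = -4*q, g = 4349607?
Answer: -299278336167220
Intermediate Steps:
W(E) = 6 - 2*E² (W(E) = 6 + (E*E)*(-2) = 6 + E²*(-2) = 6 - 2*E²)
u(C) = 4 - 32*C² (u(C) = -2 + (6 - 2*16*C²) = -2 + (6 - 32*C²) = 4 - 32*C²)
(g + 371675)*(u(-1462) + 5008994) = (4349607 + 371675)*((4 - 32*(-1462)²) + 5008994) = 4721282*((4 - 32*2137444) + 5008994) = 4721282*((4 - 68398208) + 5008994) = 4721282*(-68398204 + 5008994) = 4721282*(-63389210) = -299278336167220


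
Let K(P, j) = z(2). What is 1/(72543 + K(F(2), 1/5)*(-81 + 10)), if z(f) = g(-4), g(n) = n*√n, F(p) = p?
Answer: 72543/5262809473 - 568*I/5262809473 ≈ 1.3784e-5 - 1.0793e-7*I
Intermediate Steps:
g(n) = n^(3/2)
z(f) = -8*I (z(f) = (-4)^(3/2) = -8*I)
K(P, j) = -8*I
1/(72543 + K(F(2), 1/5)*(-81 + 10)) = 1/(72543 + (-8*I)*(-81 + 10)) = 1/(72543 - 8*I*(-71)) = 1/(72543 + 568*I) = (72543 - 568*I)/5262809473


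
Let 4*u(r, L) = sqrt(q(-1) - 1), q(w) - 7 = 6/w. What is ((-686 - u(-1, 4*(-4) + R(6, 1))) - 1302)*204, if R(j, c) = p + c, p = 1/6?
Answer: -405552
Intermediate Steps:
q(w) = 7 + 6/w
p = 1/6 (p = 1*(1/6) = 1/6 ≈ 0.16667)
R(j, c) = 1/6 + c
u(r, L) = 0 (u(r, L) = sqrt((7 + 6/(-1)) - 1)/4 = sqrt((7 + 6*(-1)) - 1)/4 = sqrt((7 - 6) - 1)/4 = sqrt(1 - 1)/4 = sqrt(0)/4 = (1/4)*0 = 0)
((-686 - u(-1, 4*(-4) + R(6, 1))) - 1302)*204 = ((-686 - 1*0) - 1302)*204 = ((-686 + 0) - 1302)*204 = (-686 - 1302)*204 = -1988*204 = -405552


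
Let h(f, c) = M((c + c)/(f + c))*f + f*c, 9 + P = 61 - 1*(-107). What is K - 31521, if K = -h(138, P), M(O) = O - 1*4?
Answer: -1750939/33 ≈ -53059.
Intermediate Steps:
M(O) = -4 + O (M(O) = O - 4 = -4 + O)
P = 159 (P = -9 + (61 - 1*(-107)) = -9 + (61 + 107) = -9 + 168 = 159)
h(f, c) = c*f + f*(-4 + 2*c/(c + f)) (h(f, c) = (-4 + (c + c)/(f + c))*f + f*c = (-4 + (2*c)/(c + f))*f + c*f = (-4 + 2*c/(c + f))*f + c*f = f*(-4 + 2*c/(c + f)) + c*f = c*f + f*(-4 + 2*c/(c + f)))
K = -710746/33 (K = -138*(-4*138 - 2*159 + 159*(159 + 138))/(159 + 138) = -138*(-552 - 318 + 159*297)/297 = -138*(-552 - 318 + 47223)/297 = -138*46353/297 = -1*710746/33 = -710746/33 ≈ -21538.)
K - 31521 = -710746/33 - 31521 = -1750939/33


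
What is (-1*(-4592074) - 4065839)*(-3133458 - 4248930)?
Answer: -3884870949180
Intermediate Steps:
(-1*(-4592074) - 4065839)*(-3133458 - 4248930) = (4592074 - 4065839)*(-7382388) = 526235*(-7382388) = -3884870949180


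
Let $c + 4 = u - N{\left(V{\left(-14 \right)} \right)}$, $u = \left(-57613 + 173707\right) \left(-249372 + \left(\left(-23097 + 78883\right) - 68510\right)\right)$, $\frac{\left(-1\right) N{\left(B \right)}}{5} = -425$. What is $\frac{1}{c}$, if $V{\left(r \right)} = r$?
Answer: $- \frac{1}{30427775153} \approx -3.2865 \cdot 10^{-11}$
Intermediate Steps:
$N{\left(B \right)} = 2125$ ($N{\left(B \right)} = \left(-5\right) \left(-425\right) = 2125$)
$u = -30427773024$ ($u = 116094 \left(-249372 + \left(55786 - 68510\right)\right) = 116094 \left(-249372 - 12724\right) = 116094 \left(-262096\right) = -30427773024$)
$c = -30427775153$ ($c = -4 - 30427775149 = -30427775153$)
$\frac{1}{c} = \frac{1}{-30427775153} = - \frac{1}{30427775153}$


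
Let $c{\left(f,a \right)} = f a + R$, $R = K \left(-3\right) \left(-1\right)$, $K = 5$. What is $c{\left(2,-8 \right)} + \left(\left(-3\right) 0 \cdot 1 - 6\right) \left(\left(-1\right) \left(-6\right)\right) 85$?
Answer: $-3061$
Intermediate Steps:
$R = 15$ ($R = 5 \left(-3\right) \left(-1\right) = \left(-15\right) \left(-1\right) = 15$)
$c{\left(f,a \right)} = 15 + a f$ ($c{\left(f,a \right)} = f a + 15 = a f + 15 = 15 + a f$)
$c{\left(2,-8 \right)} + \left(\left(-3\right) 0 \cdot 1 - 6\right) \left(\left(-1\right) \left(-6\right)\right) 85 = \left(15 - 16\right) + \left(\left(-3\right) 0 \cdot 1 - 6\right) \left(\left(-1\right) \left(-6\right)\right) 85 = \left(15 - 16\right) + \left(0 \cdot 1 - 6\right) 6 \cdot 85 = -1 + \left(0 - 6\right) 6 \cdot 85 = -1 + \left(-6\right) 6 \cdot 85 = -1 - 3060 = -3061$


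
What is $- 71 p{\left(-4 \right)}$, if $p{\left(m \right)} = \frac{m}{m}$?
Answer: $-71$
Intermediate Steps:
$p{\left(m \right)} = 1$
$- 71 p{\left(-4 \right)} = \left(-71\right) 1 = -71$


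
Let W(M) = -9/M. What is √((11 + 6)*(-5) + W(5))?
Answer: I*√2170/5 ≈ 9.3167*I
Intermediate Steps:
√((11 + 6)*(-5) + W(5)) = √((11 + 6)*(-5) - 9/5) = √(17*(-5) - 9*⅕) = √(-85 - 9/5) = √(-434/5) = I*√2170/5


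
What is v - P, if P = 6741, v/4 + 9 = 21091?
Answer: 77587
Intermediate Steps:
v = 84328 (v = -36 + 4*21091 = -36 + 84364 = 84328)
v - P = 84328 - 1*6741 = 84328 - 6741 = 77587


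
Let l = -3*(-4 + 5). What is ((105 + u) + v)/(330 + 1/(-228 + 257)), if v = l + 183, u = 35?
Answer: 9280/9571 ≈ 0.96960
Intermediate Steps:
l = -3 (l = -3*1 = -3)
v = 180 (v = -3 + 183 = 180)
((105 + u) + v)/(330 + 1/(-228 + 257)) = ((105 + 35) + 180)/(330 + 1/(-228 + 257)) = (140 + 180)/(330 + 1/29) = 320/(330 + 1/29) = 320/(9571/29) = 320*(29/9571) = 9280/9571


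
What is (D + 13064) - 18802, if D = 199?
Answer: -5539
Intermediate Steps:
(D + 13064) - 18802 = (199 + 13064) - 18802 = 13263 - 18802 = -5539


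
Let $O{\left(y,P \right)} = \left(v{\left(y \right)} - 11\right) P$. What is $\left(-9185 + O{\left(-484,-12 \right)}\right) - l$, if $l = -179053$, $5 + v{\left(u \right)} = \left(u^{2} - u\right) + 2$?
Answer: $-2646844$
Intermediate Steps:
$v{\left(u \right)} = -3 + u^{2} - u$ ($v{\left(u \right)} = -5 + \left(\left(u^{2} - u\right) + 2\right) = -5 + \left(2 + u^{2} - u\right) = -3 + u^{2} - u$)
$O{\left(y,P \right)} = P \left(-14 + y^{2} - y\right)$ ($O{\left(y,P \right)} = \left(\left(-3 + y^{2} - y\right) - 11\right) P = \left(-14 + y^{2} - y\right) P = P \left(-14 + y^{2} - y\right)$)
$\left(-9185 + O{\left(-484,-12 \right)}\right) - l = \left(-9185 - 12 \left(-14 + \left(-484\right)^{2} - -484\right)\right) - -179053 = \left(-9185 - 12 \left(-14 + 234256 + 484\right)\right) + 179053 = \left(-9185 - 2816712\right) + 179053 = -2825897 + 179053 = -2646844$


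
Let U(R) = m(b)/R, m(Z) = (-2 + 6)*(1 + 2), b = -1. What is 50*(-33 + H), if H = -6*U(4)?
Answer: -2550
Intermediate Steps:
m(Z) = 12 (m(Z) = 4*3 = 12)
U(R) = 12/R
H = -18 (H = -72/4 = -6*3 = -18)
50*(-33 + H) = 50*(-33 - 18) = 50*(-51) = -2550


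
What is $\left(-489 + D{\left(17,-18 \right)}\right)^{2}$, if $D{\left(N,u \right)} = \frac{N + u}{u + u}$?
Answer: $\frac{309865609}{1296} \approx 2.3909 \cdot 10^{5}$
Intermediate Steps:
$D{\left(N,u \right)} = \frac{N + u}{2 u}$
$\left(-489 + D{\left(17,-18 \right)}\right)^{2} = \left(-489 + \frac{17 - 18}{2 \left(-18\right)}\right)^{2} = \left(-489 + \frac{1}{2} \left(- \frac{1}{18}\right) \left(-1\right)\right)^{2} = \left(-489 + \frac{1}{36}\right)^{2} = \left(- \frac{17603}{36}\right)^{2} = \frac{309865609}{1296}$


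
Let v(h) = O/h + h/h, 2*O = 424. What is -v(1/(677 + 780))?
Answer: -308885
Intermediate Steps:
O = 212 (O = (½)*424 = 212)
v(h) = 1 + 212/h (v(h) = 212/h + h/h = 212/h + 1 = 1 + 212/h)
-v(1/(677 + 780)) = -(212 + 1/(677 + 780))/(1/(677 + 780)) = -(212 + 1/1457)/(1/1457) = -(212 + 1/1457)/1/1457 = -1457*308885/1457 = -1*308885 = -308885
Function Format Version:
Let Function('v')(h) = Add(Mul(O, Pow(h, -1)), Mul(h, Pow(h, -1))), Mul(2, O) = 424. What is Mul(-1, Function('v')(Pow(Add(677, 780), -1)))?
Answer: -308885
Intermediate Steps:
O = 212 (O = Mul(Rational(1, 2), 424) = 212)
Function('v')(h) = Add(1, Mul(212, Pow(h, -1))) (Function('v')(h) = Add(Mul(212, Pow(h, -1)), Mul(h, Pow(h, -1))) = Add(Mul(212, Pow(h, -1)), 1) = Add(1, Mul(212, Pow(h, -1))))
Mul(-1, Function('v')(Pow(Add(677, 780), -1))) = Mul(-1, Mul(Pow(Pow(Add(677, 780), -1), -1), Add(212, Pow(Add(677, 780), -1)))) = Mul(-1, Mul(Pow(Pow(1457, -1), -1), Add(212, Pow(1457, -1)))) = Mul(-1, Mul(Pow(Rational(1, 1457), -1), Add(212, Rational(1, 1457)))) = Mul(-1, Mul(1457, Rational(308885, 1457))) = Mul(-1, 308885) = -308885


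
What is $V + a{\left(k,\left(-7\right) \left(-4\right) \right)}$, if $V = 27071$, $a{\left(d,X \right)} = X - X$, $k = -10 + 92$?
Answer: $27071$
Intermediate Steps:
$k = 82$
$a{\left(d,X \right)} = 0$
$V + a{\left(k,\left(-7\right) \left(-4\right) \right)} = 27071 + 0 = 27071$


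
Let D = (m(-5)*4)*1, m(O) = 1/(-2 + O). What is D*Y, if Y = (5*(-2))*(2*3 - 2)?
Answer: 160/7 ≈ 22.857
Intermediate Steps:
Y = -40 (Y = -10*(6 - 2) = -10*4 = -40)
D = -4/7 (D = (4/(-2 - 5))*1 = (4/(-7))*1 = -⅐*4*1 = -4/7*1 = -4/7 ≈ -0.57143)
D*Y = -4/7*(-40) = 160/7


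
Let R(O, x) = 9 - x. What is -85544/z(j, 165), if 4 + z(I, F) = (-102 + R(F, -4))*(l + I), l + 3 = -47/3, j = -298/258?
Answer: -11035176/227057 ≈ -48.601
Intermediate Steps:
j = -149/129 (j = -298*1/258 = -149/129 ≈ -1.1550)
l = -56/3 (l = -3 - 47/3 = -56/3 ≈ -18.667)
z(I, F) = 4972/3 - 89*I (z(I, F) = -4 + (-102 + (9 - 1*(-4)))*(-56/3 + I) = -4 + (-102 + (9 + 4))*(-56/3 + I) = -4 + (-102 + 13)*(-56/3 + I) = -4 - 89*(-56/3 + I) = -4 + (4984/3 - 89*I) = 4972/3 - 89*I)
-85544/z(j, 165) = -85544/(4972/3 - 89*(-149/129)) = -85544/(4972/3 + 13261/129) = -85544/227057/129 = -85544*129/227057 = -11035176/227057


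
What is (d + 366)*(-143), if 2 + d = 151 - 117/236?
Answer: -17363489/236 ≈ -73574.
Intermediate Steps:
d = 35047/236 (d = -2 + (151 - 117/236) = -2 + 35519/236 = 35047/236 ≈ 148.50)
(d + 366)*(-143) = (35047/236 + 366)*(-143) = (121423/236)*(-143) = -17363489/236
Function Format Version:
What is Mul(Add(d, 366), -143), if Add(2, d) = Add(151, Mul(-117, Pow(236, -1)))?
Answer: Rational(-17363489, 236) ≈ -73574.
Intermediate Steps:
d = Rational(35047, 236) (d = Add(-2, Add(151, Mul(-117, Pow(236, -1)))) = Add(-2, Add(151, Mul(-117, Rational(1, 236)))) = Add(-2, Add(151, Rational(-117, 236))) = Add(-2, Rational(35519, 236)) = Rational(35047, 236) ≈ 148.50)
Mul(Add(d, 366), -143) = Mul(Add(Rational(35047, 236), 366), -143) = Mul(Rational(121423, 236), -143) = Rational(-17363489, 236)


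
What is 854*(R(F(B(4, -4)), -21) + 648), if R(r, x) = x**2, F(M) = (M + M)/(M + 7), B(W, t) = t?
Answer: 930006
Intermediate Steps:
F(M) = 2*M/(7 + M) (F(M) = (2*M)/(7 + M) = 2*M/(7 + M))
854*(R(F(B(4, -4)), -21) + 648) = 854*((-21)**2 + 648) = 854*(441 + 648) = 854*1089 = 930006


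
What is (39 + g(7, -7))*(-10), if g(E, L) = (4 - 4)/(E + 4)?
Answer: -390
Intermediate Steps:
g(E, L) = 0 (g(E, L) = 0/(4 + E) = 0)
(39 + g(7, -7))*(-10) = (39 + 0)*(-10) = 39*(-10) = -390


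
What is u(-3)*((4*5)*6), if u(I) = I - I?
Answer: 0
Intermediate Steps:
u(I) = 0
u(-3)*((4*5)*6) = 0*((4*5)*6) = 0*(20*6) = 0*120 = 0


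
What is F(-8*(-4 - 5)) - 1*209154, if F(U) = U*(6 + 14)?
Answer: -207714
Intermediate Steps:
F(U) = 20*U (F(U) = U*20 = 20*U)
F(-8*(-4 - 5)) - 1*209154 = 20*(-8*(-4 - 5)) - 1*209154 = 20*(-8*(-9)) - 209154 = 20*72 - 209154 = 1440 - 209154 = -207714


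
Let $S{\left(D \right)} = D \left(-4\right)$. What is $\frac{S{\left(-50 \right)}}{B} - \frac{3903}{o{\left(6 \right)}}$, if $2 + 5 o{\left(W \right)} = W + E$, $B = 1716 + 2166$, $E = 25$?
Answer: $- \frac{37875715}{56289} \approx -672.88$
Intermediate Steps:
$S{\left(D \right)} = - 4 D$
$B = 3882$
$o{\left(W \right)} = \frac{23}{5} + \frac{W}{5}$ ($o{\left(W \right)} = - \frac{2}{5} + \frac{W + 25}{5} = - \frac{2}{5} + \frac{25 + W}{5} = - \frac{2}{5} + \left(5 + \frac{W}{5}\right) = \frac{23}{5} + \frac{W}{5}$)
$\frac{S{\left(-50 \right)}}{B} - \frac{3903}{o{\left(6 \right)}} = \frac{\left(-4\right) \left(-50\right)}{3882} - \frac{3903}{\frac{23}{5} + \frac{1}{5} \cdot 6} = 200 \cdot \frac{1}{3882} - \frac{3903}{\frac{23}{5} + \frac{6}{5}} = \frac{100}{1941} - \frac{3903}{\frac{29}{5}} = \frac{100}{1941} - \frac{19515}{29} = - \frac{37875715}{56289}$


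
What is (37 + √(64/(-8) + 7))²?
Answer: (37 + I)² ≈ 1368.0 + 74.0*I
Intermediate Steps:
(37 + √(64/(-8) + 7))² = (37 + √(64*(-⅛) + 7))² = (37 + √(-8 + 7))² = (37 + √(-1))² = (37 + I)²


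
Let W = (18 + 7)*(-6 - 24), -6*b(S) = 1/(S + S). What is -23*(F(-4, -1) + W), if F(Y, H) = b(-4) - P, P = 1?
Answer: 829081/48 ≈ 17273.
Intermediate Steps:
b(S) = -1/(12*S) (b(S) = -1/(6*(S + S)) = -1/(2*S)/6 = -1/(12*S))
W = -750 (W = 25*(-30) = -750)
F(Y, H) = -47/48 (F(Y, H) = -1/12/(-4) - 1*1 = -1/12*(-¼) - 1 = 1/48 - 1 = -47/48)
-23*(F(-4, -1) + W) = -23*(-47/48 - 750) = -23*(-36047/48) = 829081/48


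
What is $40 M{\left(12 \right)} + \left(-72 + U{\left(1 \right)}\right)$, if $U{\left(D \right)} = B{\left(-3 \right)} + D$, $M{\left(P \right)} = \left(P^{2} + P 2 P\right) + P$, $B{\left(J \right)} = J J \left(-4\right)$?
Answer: $17653$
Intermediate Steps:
$B{\left(J \right)} = - 4 J^{2}$ ($B{\left(J \right)} = J^{2} \left(-4\right) = - 4 J^{2}$)
$M{\left(P \right)} = P + 3 P^{2}$ ($M{\left(P \right)} = \left(P^{2} + 2 P P\right) + P = \left(P^{2} + 2 P^{2}\right) + P = 3 P^{2} + P = P + 3 P^{2}$)
$U{\left(D \right)} = -36 + D$ ($U{\left(D \right)} = - 4 \left(-3\right)^{2} + D = \left(-4\right) 9 + D = -36 + D$)
$40 M{\left(12 \right)} + \left(-72 + U{\left(1 \right)}\right) = 40 \cdot 12 \left(1 + 3 \cdot 12\right) + \left(-72 + \left(-36 + 1\right)\right) = 40 \cdot 12 \left(1 + 36\right) - 107 = 40 \cdot 12 \cdot 37 - 107 = 40 \cdot 444 - 107 = 17760 - 107 = 17653$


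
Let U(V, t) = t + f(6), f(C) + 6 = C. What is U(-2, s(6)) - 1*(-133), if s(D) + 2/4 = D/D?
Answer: 267/2 ≈ 133.50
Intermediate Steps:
s(D) = 1/2 (s(D) = -1/2 + D/D = -1/2 + 1 = 1/2)
f(C) = -6 + C
U(V, t) = t (U(V, t) = t + (-6 + 6) = t + 0 = t)
U(-2, s(6)) - 1*(-133) = 1/2 - 1*(-133) = 1/2 + 133 = 267/2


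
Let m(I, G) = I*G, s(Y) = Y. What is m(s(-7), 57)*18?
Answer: -7182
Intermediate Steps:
m(I, G) = G*I
m(s(-7), 57)*18 = (57*(-7))*18 = -399*18 = -7182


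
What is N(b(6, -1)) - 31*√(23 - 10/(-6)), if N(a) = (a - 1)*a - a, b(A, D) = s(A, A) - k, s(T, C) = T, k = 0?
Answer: 24 - 31*√222/3 ≈ -129.96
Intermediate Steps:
b(A, D) = A (b(A, D) = A - 1*0 = A + 0 = A)
N(a) = -a + a*(-1 + a) (N(a) = (-1 + a)*a - a = a*(-1 + a) - a = -a + a*(-1 + a))
N(b(6, -1)) - 31*√(23 - 10/(-6)) = 6*(-2 + 6) - 31*√(23 - 10/(-6)) = 6*4 - 31*√(23 - 10*(-⅙)) = 24 - 31*√(23 + 5/3) = 24 - 31*√222/3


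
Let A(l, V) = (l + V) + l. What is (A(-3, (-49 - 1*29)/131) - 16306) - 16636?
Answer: -4316266/131 ≈ -32949.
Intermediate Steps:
A(l, V) = V + 2*l (A(l, V) = (V + l) + l = V + 2*l)
(A(-3, (-49 - 1*29)/131) - 16306) - 16636 = (((-49 - 1*29)/131 + 2*(-3)) - 16306) - 16636 = (((-49 - 29)*(1/131) - 6) - 16306) - 16636 = ((-78*1/131 - 6) - 16306) - 16636 = ((-78/131 - 6) - 16306) - 16636 = (-864/131 - 16306) - 16636 = -2136950/131 - 16636 = -4316266/131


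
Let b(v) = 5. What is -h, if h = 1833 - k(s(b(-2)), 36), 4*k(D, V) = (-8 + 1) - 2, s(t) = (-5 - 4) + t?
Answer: -7341/4 ≈ -1835.3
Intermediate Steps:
s(t) = -9 + t
k(D, V) = -9/4 (k(D, V) = ((-8 + 1) - 2)/4 = (-7 - 2)/4 = (¼)*(-9) = -9/4)
h = 7341/4 (h = 1833 - 1*(-9/4) = 1833 + 9/4 = 7341/4 ≈ 1835.3)
-h = -1*7341/4 = -7341/4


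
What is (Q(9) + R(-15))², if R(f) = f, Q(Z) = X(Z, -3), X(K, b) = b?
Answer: 324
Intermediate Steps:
Q(Z) = -3
(Q(9) + R(-15))² = (-3 - 15)² = (-18)² = 324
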